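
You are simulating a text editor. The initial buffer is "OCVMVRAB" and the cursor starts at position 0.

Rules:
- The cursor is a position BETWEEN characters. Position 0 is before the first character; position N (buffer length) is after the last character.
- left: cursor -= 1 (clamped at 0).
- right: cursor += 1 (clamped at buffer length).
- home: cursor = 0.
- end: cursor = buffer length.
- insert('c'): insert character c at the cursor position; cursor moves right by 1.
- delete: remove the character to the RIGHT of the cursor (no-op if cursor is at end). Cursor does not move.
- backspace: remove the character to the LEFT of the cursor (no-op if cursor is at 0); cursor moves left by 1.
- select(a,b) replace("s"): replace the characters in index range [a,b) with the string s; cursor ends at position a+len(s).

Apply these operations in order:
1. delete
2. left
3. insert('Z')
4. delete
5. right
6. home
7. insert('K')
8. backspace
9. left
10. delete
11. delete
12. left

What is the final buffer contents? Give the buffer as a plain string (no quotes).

Answer: MVRAB

Derivation:
After op 1 (delete): buf='CVMVRAB' cursor=0
After op 2 (left): buf='CVMVRAB' cursor=0
After op 3 (insert('Z')): buf='ZCVMVRAB' cursor=1
After op 4 (delete): buf='ZVMVRAB' cursor=1
After op 5 (right): buf='ZVMVRAB' cursor=2
After op 6 (home): buf='ZVMVRAB' cursor=0
After op 7 (insert('K')): buf='KZVMVRAB' cursor=1
After op 8 (backspace): buf='ZVMVRAB' cursor=0
After op 9 (left): buf='ZVMVRAB' cursor=0
After op 10 (delete): buf='VMVRAB' cursor=0
After op 11 (delete): buf='MVRAB' cursor=0
After op 12 (left): buf='MVRAB' cursor=0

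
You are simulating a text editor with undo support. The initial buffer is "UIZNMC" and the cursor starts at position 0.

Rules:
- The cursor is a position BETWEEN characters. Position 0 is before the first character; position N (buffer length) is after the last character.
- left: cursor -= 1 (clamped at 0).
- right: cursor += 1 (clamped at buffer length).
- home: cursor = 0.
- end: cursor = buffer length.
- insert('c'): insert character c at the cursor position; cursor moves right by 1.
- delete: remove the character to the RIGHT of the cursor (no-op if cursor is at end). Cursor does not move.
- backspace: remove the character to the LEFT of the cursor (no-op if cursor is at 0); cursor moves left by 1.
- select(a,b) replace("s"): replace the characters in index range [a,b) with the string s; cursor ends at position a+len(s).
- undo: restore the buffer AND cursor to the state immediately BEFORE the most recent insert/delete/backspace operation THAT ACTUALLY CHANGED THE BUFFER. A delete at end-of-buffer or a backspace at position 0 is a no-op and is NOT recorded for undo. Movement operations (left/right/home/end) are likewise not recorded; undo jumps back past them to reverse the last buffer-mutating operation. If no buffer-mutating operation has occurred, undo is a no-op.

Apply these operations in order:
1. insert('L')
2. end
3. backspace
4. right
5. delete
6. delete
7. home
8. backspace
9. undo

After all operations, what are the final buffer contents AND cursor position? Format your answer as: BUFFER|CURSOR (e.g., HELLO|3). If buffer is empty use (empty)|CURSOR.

After op 1 (insert('L')): buf='LUIZNMC' cursor=1
After op 2 (end): buf='LUIZNMC' cursor=7
After op 3 (backspace): buf='LUIZNM' cursor=6
After op 4 (right): buf='LUIZNM' cursor=6
After op 5 (delete): buf='LUIZNM' cursor=6
After op 6 (delete): buf='LUIZNM' cursor=6
After op 7 (home): buf='LUIZNM' cursor=0
After op 8 (backspace): buf='LUIZNM' cursor=0
After op 9 (undo): buf='LUIZNMC' cursor=7

Answer: LUIZNMC|7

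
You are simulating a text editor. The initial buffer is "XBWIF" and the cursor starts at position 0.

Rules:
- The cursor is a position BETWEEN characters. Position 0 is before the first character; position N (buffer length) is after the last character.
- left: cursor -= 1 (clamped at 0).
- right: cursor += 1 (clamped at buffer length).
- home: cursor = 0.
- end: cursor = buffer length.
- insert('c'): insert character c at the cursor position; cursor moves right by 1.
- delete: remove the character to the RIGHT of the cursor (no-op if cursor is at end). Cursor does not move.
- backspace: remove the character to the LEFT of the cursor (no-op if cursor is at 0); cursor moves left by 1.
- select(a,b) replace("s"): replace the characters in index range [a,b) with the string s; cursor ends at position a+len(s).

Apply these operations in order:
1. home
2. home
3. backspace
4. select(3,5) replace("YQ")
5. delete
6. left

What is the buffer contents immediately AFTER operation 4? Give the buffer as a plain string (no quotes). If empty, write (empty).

Answer: XBWYQ

Derivation:
After op 1 (home): buf='XBWIF' cursor=0
After op 2 (home): buf='XBWIF' cursor=0
After op 3 (backspace): buf='XBWIF' cursor=0
After op 4 (select(3,5) replace("YQ")): buf='XBWYQ' cursor=5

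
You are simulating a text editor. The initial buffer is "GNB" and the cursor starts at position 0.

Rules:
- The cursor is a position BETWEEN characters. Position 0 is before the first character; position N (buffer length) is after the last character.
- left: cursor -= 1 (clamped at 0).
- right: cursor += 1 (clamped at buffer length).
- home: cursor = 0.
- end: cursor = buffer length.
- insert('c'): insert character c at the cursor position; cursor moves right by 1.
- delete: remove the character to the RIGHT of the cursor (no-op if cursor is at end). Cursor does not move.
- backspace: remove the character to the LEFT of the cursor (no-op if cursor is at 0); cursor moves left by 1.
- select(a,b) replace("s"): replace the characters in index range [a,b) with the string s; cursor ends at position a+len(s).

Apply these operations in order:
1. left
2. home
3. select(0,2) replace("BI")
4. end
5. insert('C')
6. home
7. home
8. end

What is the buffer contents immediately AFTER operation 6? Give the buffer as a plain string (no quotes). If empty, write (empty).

After op 1 (left): buf='GNB' cursor=0
After op 2 (home): buf='GNB' cursor=0
After op 3 (select(0,2) replace("BI")): buf='BIB' cursor=2
After op 4 (end): buf='BIB' cursor=3
After op 5 (insert('C')): buf='BIBC' cursor=4
After op 6 (home): buf='BIBC' cursor=0

Answer: BIBC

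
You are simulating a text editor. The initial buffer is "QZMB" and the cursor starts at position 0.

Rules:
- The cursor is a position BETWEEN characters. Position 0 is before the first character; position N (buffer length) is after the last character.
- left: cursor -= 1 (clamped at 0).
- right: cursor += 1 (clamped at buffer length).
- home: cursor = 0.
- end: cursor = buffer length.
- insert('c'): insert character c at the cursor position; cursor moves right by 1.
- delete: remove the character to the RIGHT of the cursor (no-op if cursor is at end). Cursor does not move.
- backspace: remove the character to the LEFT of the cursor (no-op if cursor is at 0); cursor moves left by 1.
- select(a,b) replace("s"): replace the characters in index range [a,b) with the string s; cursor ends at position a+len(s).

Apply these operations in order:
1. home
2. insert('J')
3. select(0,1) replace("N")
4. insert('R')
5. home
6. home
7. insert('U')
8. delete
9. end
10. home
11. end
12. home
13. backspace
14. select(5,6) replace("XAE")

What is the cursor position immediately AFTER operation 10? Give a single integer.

Answer: 0

Derivation:
After op 1 (home): buf='QZMB' cursor=0
After op 2 (insert('J')): buf='JQZMB' cursor=1
After op 3 (select(0,1) replace("N")): buf='NQZMB' cursor=1
After op 4 (insert('R')): buf='NRQZMB' cursor=2
After op 5 (home): buf='NRQZMB' cursor=0
After op 6 (home): buf='NRQZMB' cursor=0
After op 7 (insert('U')): buf='UNRQZMB' cursor=1
After op 8 (delete): buf='URQZMB' cursor=1
After op 9 (end): buf='URQZMB' cursor=6
After op 10 (home): buf='URQZMB' cursor=0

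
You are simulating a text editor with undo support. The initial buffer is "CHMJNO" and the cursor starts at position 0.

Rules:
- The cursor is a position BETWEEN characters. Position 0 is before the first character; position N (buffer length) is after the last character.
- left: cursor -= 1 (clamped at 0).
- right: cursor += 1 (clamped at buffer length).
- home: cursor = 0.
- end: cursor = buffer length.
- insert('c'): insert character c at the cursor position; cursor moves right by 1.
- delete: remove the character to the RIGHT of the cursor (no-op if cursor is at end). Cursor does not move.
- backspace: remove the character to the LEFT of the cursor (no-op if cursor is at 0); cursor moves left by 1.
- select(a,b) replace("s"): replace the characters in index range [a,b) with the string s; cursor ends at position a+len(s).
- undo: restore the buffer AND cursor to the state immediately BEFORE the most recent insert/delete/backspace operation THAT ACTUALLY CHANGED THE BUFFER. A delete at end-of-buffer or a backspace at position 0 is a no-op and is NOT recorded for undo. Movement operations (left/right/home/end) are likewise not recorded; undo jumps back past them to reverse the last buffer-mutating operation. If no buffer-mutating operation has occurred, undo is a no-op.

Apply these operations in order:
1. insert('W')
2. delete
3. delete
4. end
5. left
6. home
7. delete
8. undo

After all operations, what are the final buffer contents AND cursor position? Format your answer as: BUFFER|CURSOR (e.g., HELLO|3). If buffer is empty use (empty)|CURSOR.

Answer: WMJNO|0

Derivation:
After op 1 (insert('W')): buf='WCHMJNO' cursor=1
After op 2 (delete): buf='WHMJNO' cursor=1
After op 3 (delete): buf='WMJNO' cursor=1
After op 4 (end): buf='WMJNO' cursor=5
After op 5 (left): buf='WMJNO' cursor=4
After op 6 (home): buf='WMJNO' cursor=0
After op 7 (delete): buf='MJNO' cursor=0
After op 8 (undo): buf='WMJNO' cursor=0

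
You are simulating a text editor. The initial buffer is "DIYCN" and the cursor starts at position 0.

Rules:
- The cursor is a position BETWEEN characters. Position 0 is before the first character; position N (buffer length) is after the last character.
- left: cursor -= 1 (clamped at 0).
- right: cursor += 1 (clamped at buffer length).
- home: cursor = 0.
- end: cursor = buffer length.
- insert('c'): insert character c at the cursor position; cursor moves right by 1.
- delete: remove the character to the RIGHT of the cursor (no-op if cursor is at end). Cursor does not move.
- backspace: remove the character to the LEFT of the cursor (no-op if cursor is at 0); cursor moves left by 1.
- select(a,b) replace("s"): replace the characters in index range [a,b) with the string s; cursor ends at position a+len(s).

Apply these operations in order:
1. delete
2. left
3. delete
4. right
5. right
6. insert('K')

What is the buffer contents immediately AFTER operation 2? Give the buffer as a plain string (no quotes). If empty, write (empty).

Answer: IYCN

Derivation:
After op 1 (delete): buf='IYCN' cursor=0
After op 2 (left): buf='IYCN' cursor=0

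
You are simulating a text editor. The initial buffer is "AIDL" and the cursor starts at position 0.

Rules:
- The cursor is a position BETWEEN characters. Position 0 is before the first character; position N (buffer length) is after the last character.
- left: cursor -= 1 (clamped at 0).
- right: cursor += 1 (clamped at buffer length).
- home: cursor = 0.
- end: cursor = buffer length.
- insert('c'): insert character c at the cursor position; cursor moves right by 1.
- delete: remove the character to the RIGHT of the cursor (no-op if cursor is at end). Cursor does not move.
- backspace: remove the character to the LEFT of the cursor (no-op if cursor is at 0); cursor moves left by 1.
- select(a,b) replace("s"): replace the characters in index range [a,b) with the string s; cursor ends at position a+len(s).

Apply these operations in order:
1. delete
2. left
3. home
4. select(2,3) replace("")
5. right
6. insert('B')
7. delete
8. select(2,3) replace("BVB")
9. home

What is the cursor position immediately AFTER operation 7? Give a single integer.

Answer: 3

Derivation:
After op 1 (delete): buf='IDL' cursor=0
After op 2 (left): buf='IDL' cursor=0
After op 3 (home): buf='IDL' cursor=0
After op 4 (select(2,3) replace("")): buf='ID' cursor=2
After op 5 (right): buf='ID' cursor=2
After op 6 (insert('B')): buf='IDB' cursor=3
After op 7 (delete): buf='IDB' cursor=3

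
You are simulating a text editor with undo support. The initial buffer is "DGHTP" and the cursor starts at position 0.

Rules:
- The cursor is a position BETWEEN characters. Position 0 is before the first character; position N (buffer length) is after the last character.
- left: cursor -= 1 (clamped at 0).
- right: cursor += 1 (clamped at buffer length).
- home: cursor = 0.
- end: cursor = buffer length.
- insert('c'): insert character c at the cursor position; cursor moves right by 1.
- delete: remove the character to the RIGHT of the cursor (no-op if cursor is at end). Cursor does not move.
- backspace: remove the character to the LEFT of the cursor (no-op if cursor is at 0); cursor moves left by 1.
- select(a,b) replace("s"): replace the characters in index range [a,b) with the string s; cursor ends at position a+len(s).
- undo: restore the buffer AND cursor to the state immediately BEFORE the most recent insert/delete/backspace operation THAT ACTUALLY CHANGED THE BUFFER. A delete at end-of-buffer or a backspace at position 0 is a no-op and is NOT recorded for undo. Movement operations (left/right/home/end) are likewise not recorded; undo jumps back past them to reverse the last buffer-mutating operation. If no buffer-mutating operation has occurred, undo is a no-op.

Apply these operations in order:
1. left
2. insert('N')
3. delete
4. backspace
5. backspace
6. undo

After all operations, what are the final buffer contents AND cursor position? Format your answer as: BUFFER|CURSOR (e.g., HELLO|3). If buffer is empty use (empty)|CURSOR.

Answer: NGHTP|1

Derivation:
After op 1 (left): buf='DGHTP' cursor=0
After op 2 (insert('N')): buf='NDGHTP' cursor=1
After op 3 (delete): buf='NGHTP' cursor=1
After op 4 (backspace): buf='GHTP' cursor=0
After op 5 (backspace): buf='GHTP' cursor=0
After op 6 (undo): buf='NGHTP' cursor=1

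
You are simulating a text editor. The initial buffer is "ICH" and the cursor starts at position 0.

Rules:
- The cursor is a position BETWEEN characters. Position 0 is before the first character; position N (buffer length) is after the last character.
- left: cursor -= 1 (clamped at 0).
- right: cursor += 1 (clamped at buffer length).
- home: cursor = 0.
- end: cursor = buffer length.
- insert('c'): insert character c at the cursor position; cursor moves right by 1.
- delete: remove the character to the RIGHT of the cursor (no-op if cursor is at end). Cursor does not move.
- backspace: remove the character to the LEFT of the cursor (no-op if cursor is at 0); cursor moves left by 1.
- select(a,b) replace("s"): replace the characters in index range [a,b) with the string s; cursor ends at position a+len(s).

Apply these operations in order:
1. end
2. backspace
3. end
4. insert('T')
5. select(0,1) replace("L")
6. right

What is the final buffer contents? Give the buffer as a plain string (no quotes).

Answer: LCT

Derivation:
After op 1 (end): buf='ICH' cursor=3
After op 2 (backspace): buf='IC' cursor=2
After op 3 (end): buf='IC' cursor=2
After op 4 (insert('T')): buf='ICT' cursor=3
After op 5 (select(0,1) replace("L")): buf='LCT' cursor=1
After op 6 (right): buf='LCT' cursor=2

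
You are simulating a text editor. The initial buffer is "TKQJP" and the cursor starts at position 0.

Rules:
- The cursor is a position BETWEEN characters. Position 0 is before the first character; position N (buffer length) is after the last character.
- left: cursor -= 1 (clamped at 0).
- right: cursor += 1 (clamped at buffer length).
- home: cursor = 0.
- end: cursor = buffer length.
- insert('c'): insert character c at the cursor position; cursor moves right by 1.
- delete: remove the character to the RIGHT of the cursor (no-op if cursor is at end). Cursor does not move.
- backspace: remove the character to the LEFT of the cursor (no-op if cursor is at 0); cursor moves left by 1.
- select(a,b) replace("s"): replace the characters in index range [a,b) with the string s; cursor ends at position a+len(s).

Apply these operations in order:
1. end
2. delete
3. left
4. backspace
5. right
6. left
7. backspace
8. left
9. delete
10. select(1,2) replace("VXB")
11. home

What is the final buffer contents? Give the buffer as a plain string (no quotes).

Answer: TVXB

Derivation:
After op 1 (end): buf='TKQJP' cursor=5
After op 2 (delete): buf='TKQJP' cursor=5
After op 3 (left): buf='TKQJP' cursor=4
After op 4 (backspace): buf='TKQP' cursor=3
After op 5 (right): buf='TKQP' cursor=4
After op 6 (left): buf='TKQP' cursor=3
After op 7 (backspace): buf='TKP' cursor=2
After op 8 (left): buf='TKP' cursor=1
After op 9 (delete): buf='TP' cursor=1
After op 10 (select(1,2) replace("VXB")): buf='TVXB' cursor=4
After op 11 (home): buf='TVXB' cursor=0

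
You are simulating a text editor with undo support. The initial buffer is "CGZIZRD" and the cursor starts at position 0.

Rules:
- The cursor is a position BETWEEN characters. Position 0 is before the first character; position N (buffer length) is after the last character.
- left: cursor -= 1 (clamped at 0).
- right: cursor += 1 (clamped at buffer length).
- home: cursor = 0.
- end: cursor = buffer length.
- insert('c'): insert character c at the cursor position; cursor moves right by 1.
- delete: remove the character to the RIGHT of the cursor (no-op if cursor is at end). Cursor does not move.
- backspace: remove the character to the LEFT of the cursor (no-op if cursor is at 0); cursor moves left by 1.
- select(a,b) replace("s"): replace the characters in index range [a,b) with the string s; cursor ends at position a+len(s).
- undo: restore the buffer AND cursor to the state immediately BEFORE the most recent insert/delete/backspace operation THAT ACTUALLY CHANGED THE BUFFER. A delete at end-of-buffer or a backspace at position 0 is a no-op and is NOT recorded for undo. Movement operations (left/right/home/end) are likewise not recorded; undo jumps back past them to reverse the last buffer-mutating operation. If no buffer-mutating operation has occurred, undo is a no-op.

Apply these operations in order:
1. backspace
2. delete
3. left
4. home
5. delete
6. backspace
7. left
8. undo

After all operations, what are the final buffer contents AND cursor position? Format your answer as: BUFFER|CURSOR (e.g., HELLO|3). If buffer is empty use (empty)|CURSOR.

After op 1 (backspace): buf='CGZIZRD' cursor=0
After op 2 (delete): buf='GZIZRD' cursor=0
After op 3 (left): buf='GZIZRD' cursor=0
After op 4 (home): buf='GZIZRD' cursor=0
After op 5 (delete): buf='ZIZRD' cursor=0
After op 6 (backspace): buf='ZIZRD' cursor=0
After op 7 (left): buf='ZIZRD' cursor=0
After op 8 (undo): buf='GZIZRD' cursor=0

Answer: GZIZRD|0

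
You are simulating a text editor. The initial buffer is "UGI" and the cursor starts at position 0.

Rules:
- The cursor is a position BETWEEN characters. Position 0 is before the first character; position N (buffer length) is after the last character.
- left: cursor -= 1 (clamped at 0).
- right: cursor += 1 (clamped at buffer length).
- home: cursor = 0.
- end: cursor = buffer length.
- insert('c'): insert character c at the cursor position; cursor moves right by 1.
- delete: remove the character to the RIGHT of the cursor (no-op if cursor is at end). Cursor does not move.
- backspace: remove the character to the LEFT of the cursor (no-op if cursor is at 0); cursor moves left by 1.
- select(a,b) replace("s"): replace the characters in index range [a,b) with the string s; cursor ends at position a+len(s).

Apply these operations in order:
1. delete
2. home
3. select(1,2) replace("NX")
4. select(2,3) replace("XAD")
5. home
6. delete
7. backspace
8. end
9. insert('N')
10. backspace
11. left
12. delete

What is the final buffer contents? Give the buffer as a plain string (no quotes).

Answer: NXA

Derivation:
After op 1 (delete): buf='GI' cursor=0
After op 2 (home): buf='GI' cursor=0
After op 3 (select(1,2) replace("NX")): buf='GNX' cursor=3
After op 4 (select(2,3) replace("XAD")): buf='GNXAD' cursor=5
After op 5 (home): buf='GNXAD' cursor=0
After op 6 (delete): buf='NXAD' cursor=0
After op 7 (backspace): buf='NXAD' cursor=0
After op 8 (end): buf='NXAD' cursor=4
After op 9 (insert('N')): buf='NXADN' cursor=5
After op 10 (backspace): buf='NXAD' cursor=4
After op 11 (left): buf='NXAD' cursor=3
After op 12 (delete): buf='NXA' cursor=3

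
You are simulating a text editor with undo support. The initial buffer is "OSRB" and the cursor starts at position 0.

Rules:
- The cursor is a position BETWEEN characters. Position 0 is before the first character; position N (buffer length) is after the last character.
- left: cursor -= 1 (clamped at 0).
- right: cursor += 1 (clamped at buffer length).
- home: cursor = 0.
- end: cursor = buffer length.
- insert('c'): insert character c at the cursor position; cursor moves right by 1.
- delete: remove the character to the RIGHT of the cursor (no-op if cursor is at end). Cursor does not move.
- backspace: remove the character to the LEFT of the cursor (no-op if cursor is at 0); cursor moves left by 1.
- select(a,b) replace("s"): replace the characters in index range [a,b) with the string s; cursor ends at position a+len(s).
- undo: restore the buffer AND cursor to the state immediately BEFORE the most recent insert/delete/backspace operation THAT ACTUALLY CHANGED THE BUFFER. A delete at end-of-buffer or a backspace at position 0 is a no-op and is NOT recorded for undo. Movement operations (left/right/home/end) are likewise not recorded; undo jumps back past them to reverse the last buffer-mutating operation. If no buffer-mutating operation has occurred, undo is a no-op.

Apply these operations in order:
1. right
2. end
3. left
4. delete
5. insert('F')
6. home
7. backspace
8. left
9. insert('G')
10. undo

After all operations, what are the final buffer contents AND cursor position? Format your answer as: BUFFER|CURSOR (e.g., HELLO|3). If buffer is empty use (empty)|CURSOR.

Answer: OSRF|0

Derivation:
After op 1 (right): buf='OSRB' cursor=1
After op 2 (end): buf='OSRB' cursor=4
After op 3 (left): buf='OSRB' cursor=3
After op 4 (delete): buf='OSR' cursor=3
After op 5 (insert('F')): buf='OSRF' cursor=4
After op 6 (home): buf='OSRF' cursor=0
After op 7 (backspace): buf='OSRF' cursor=0
After op 8 (left): buf='OSRF' cursor=0
After op 9 (insert('G')): buf='GOSRF' cursor=1
After op 10 (undo): buf='OSRF' cursor=0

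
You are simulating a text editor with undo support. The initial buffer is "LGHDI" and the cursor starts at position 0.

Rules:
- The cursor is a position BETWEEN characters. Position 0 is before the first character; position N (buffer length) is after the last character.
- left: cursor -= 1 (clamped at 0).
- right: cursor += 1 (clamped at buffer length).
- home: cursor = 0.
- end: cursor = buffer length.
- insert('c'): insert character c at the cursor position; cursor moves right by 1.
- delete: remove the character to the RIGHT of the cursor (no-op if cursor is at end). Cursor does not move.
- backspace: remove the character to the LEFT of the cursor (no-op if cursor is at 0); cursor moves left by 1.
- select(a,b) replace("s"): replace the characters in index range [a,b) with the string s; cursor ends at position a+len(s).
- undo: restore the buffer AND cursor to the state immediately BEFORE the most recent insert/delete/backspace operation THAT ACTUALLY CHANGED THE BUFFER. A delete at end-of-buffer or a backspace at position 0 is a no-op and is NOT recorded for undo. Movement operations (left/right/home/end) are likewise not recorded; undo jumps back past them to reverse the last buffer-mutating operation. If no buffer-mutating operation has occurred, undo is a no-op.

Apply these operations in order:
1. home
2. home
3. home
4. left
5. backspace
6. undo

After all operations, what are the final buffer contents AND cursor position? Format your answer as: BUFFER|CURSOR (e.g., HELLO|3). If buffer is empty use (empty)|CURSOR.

After op 1 (home): buf='LGHDI' cursor=0
After op 2 (home): buf='LGHDI' cursor=0
After op 3 (home): buf='LGHDI' cursor=0
After op 4 (left): buf='LGHDI' cursor=0
After op 5 (backspace): buf='LGHDI' cursor=0
After op 6 (undo): buf='LGHDI' cursor=0

Answer: LGHDI|0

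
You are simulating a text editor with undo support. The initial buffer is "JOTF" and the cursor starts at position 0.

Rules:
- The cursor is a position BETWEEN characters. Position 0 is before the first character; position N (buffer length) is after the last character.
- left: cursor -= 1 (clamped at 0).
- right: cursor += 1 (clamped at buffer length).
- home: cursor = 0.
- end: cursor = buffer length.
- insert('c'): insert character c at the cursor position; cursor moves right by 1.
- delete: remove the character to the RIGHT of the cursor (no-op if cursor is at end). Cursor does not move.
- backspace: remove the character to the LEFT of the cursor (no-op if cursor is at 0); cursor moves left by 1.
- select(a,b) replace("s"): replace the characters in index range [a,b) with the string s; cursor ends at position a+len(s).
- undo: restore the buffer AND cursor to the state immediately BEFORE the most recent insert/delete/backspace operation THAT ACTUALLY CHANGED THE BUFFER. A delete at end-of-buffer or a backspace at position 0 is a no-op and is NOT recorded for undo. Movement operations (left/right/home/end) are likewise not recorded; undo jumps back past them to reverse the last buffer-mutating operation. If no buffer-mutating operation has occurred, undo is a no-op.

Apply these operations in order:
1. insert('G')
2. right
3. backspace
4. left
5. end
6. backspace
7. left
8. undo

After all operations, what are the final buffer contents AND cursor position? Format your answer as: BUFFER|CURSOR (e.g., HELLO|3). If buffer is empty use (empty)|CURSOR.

Answer: GOTF|4

Derivation:
After op 1 (insert('G')): buf='GJOTF' cursor=1
After op 2 (right): buf='GJOTF' cursor=2
After op 3 (backspace): buf='GOTF' cursor=1
After op 4 (left): buf='GOTF' cursor=0
After op 5 (end): buf='GOTF' cursor=4
After op 6 (backspace): buf='GOT' cursor=3
After op 7 (left): buf='GOT' cursor=2
After op 8 (undo): buf='GOTF' cursor=4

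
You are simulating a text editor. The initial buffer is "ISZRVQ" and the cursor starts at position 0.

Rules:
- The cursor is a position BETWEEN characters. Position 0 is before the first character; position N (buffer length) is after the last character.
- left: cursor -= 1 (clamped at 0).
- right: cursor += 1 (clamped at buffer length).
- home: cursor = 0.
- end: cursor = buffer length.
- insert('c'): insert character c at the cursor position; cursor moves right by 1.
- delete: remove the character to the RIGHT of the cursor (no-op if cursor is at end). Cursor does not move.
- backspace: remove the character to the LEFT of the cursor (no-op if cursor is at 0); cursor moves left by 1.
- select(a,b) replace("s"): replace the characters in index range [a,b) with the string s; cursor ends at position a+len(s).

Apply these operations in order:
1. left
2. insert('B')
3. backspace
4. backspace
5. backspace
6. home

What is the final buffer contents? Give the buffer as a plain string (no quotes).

Answer: ISZRVQ

Derivation:
After op 1 (left): buf='ISZRVQ' cursor=0
After op 2 (insert('B')): buf='BISZRVQ' cursor=1
After op 3 (backspace): buf='ISZRVQ' cursor=0
After op 4 (backspace): buf='ISZRVQ' cursor=0
After op 5 (backspace): buf='ISZRVQ' cursor=0
After op 6 (home): buf='ISZRVQ' cursor=0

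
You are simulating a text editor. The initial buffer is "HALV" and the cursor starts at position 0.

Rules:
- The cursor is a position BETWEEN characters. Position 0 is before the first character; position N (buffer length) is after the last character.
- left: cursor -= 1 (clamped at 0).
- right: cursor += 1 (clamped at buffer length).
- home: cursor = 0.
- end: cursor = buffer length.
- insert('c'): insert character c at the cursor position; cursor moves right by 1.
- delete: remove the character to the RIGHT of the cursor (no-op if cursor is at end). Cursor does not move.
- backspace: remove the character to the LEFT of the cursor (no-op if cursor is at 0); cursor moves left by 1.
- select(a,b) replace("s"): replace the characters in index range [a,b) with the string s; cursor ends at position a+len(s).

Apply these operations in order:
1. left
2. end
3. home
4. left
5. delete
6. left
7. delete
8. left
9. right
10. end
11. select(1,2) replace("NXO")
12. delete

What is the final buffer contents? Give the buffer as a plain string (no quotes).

Answer: LNXO

Derivation:
After op 1 (left): buf='HALV' cursor=0
After op 2 (end): buf='HALV' cursor=4
After op 3 (home): buf='HALV' cursor=0
After op 4 (left): buf='HALV' cursor=0
After op 5 (delete): buf='ALV' cursor=0
After op 6 (left): buf='ALV' cursor=0
After op 7 (delete): buf='LV' cursor=0
After op 8 (left): buf='LV' cursor=0
After op 9 (right): buf='LV' cursor=1
After op 10 (end): buf='LV' cursor=2
After op 11 (select(1,2) replace("NXO")): buf='LNXO' cursor=4
After op 12 (delete): buf='LNXO' cursor=4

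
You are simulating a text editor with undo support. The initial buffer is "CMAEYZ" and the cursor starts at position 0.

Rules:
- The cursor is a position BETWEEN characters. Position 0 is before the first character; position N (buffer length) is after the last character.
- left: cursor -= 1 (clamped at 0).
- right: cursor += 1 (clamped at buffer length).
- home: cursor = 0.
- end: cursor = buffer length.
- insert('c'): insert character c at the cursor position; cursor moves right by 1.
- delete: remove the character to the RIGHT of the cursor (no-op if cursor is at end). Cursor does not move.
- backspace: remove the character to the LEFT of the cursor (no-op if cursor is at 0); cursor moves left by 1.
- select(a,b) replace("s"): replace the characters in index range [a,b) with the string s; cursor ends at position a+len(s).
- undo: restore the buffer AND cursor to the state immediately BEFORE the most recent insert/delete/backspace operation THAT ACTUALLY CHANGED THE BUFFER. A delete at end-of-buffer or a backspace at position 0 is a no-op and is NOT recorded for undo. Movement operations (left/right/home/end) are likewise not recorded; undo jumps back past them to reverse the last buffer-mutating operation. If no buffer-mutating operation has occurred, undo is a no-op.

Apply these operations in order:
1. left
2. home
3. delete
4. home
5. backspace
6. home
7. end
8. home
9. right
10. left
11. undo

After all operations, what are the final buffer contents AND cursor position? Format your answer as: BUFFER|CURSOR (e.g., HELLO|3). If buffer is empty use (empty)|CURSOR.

After op 1 (left): buf='CMAEYZ' cursor=0
After op 2 (home): buf='CMAEYZ' cursor=0
After op 3 (delete): buf='MAEYZ' cursor=0
After op 4 (home): buf='MAEYZ' cursor=0
After op 5 (backspace): buf='MAEYZ' cursor=0
After op 6 (home): buf='MAEYZ' cursor=0
After op 7 (end): buf='MAEYZ' cursor=5
After op 8 (home): buf='MAEYZ' cursor=0
After op 9 (right): buf='MAEYZ' cursor=1
After op 10 (left): buf='MAEYZ' cursor=0
After op 11 (undo): buf='CMAEYZ' cursor=0

Answer: CMAEYZ|0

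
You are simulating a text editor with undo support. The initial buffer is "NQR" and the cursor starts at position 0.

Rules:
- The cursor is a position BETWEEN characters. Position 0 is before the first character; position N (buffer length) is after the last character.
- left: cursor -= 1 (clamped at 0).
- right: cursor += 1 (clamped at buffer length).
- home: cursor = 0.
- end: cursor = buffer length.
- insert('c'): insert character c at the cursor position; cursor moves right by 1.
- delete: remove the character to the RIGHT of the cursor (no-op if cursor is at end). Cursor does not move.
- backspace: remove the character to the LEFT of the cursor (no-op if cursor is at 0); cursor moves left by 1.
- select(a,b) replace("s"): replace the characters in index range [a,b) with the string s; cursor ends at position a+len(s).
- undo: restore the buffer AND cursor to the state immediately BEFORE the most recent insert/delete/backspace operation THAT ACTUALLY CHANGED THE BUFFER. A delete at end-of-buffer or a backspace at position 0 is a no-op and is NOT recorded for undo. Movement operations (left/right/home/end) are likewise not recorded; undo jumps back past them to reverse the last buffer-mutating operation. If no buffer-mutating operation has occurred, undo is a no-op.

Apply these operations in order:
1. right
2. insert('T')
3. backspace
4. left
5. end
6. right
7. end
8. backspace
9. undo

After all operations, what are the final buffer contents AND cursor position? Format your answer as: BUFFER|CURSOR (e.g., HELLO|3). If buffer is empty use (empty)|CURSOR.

After op 1 (right): buf='NQR' cursor=1
After op 2 (insert('T')): buf='NTQR' cursor=2
After op 3 (backspace): buf='NQR' cursor=1
After op 4 (left): buf='NQR' cursor=0
After op 5 (end): buf='NQR' cursor=3
After op 6 (right): buf='NQR' cursor=3
After op 7 (end): buf='NQR' cursor=3
After op 8 (backspace): buf='NQ' cursor=2
After op 9 (undo): buf='NQR' cursor=3

Answer: NQR|3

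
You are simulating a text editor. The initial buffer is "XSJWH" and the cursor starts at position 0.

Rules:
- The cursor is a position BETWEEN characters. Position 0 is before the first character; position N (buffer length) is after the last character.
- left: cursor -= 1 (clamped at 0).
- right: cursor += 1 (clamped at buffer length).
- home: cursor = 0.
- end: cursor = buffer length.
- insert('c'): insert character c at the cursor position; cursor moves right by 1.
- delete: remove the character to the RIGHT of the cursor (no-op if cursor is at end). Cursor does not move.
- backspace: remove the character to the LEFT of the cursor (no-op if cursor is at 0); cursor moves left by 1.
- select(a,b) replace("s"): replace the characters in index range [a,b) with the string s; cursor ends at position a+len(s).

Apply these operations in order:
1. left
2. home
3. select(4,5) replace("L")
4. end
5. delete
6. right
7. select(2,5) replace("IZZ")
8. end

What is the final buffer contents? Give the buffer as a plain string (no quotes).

After op 1 (left): buf='XSJWH' cursor=0
After op 2 (home): buf='XSJWH' cursor=0
After op 3 (select(4,5) replace("L")): buf='XSJWL' cursor=5
After op 4 (end): buf='XSJWL' cursor=5
After op 5 (delete): buf='XSJWL' cursor=5
After op 6 (right): buf='XSJWL' cursor=5
After op 7 (select(2,5) replace("IZZ")): buf='XSIZZ' cursor=5
After op 8 (end): buf='XSIZZ' cursor=5

Answer: XSIZZ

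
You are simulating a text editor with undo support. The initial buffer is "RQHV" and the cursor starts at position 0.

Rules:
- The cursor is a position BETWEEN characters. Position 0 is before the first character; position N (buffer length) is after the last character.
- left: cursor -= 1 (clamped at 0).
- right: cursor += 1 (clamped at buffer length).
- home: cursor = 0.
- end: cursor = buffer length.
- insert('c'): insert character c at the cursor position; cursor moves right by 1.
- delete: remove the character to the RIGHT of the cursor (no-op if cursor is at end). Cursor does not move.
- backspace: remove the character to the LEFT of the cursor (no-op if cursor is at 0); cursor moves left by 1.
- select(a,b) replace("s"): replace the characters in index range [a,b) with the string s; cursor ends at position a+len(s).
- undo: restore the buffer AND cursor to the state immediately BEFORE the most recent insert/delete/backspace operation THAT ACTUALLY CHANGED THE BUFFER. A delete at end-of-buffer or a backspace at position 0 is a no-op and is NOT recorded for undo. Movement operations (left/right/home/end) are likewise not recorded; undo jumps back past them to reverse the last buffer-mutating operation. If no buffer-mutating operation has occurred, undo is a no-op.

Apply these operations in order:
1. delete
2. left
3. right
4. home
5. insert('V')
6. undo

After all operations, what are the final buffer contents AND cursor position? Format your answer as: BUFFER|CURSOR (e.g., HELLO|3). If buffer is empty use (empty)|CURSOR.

Answer: QHV|0

Derivation:
After op 1 (delete): buf='QHV' cursor=0
After op 2 (left): buf='QHV' cursor=0
After op 3 (right): buf='QHV' cursor=1
After op 4 (home): buf='QHV' cursor=0
After op 5 (insert('V')): buf='VQHV' cursor=1
After op 6 (undo): buf='QHV' cursor=0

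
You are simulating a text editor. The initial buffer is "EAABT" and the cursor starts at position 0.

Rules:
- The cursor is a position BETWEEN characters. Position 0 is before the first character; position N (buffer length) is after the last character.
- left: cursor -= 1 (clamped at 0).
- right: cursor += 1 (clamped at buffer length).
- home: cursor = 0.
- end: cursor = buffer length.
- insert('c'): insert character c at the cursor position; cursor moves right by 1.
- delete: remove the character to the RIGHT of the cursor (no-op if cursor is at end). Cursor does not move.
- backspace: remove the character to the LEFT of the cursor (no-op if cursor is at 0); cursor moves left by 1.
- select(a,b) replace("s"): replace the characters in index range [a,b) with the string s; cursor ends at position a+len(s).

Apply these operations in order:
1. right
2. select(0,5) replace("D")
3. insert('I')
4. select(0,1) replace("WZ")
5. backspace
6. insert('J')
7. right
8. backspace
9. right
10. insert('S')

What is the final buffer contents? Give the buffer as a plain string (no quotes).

Answer: WJS

Derivation:
After op 1 (right): buf='EAABT' cursor=1
After op 2 (select(0,5) replace("D")): buf='D' cursor=1
After op 3 (insert('I')): buf='DI' cursor=2
After op 4 (select(0,1) replace("WZ")): buf='WZI' cursor=2
After op 5 (backspace): buf='WI' cursor=1
After op 6 (insert('J')): buf='WJI' cursor=2
After op 7 (right): buf='WJI' cursor=3
After op 8 (backspace): buf='WJ' cursor=2
After op 9 (right): buf='WJ' cursor=2
After op 10 (insert('S')): buf='WJS' cursor=3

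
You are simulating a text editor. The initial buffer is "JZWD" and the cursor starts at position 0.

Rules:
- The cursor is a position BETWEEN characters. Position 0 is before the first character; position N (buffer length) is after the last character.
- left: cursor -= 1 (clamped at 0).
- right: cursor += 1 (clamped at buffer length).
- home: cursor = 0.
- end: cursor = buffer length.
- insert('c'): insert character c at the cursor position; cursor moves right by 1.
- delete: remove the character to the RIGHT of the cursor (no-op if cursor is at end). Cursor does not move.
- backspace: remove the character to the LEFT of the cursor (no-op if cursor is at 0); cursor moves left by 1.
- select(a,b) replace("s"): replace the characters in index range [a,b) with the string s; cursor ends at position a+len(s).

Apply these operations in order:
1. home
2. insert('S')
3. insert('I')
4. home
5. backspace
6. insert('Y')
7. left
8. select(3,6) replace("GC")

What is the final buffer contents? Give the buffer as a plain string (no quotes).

After op 1 (home): buf='JZWD' cursor=0
After op 2 (insert('S')): buf='SJZWD' cursor=1
After op 3 (insert('I')): buf='SIJZWD' cursor=2
After op 4 (home): buf='SIJZWD' cursor=0
After op 5 (backspace): buf='SIJZWD' cursor=0
After op 6 (insert('Y')): buf='YSIJZWD' cursor=1
After op 7 (left): buf='YSIJZWD' cursor=0
After op 8 (select(3,6) replace("GC")): buf='YSIGCD' cursor=5

Answer: YSIGCD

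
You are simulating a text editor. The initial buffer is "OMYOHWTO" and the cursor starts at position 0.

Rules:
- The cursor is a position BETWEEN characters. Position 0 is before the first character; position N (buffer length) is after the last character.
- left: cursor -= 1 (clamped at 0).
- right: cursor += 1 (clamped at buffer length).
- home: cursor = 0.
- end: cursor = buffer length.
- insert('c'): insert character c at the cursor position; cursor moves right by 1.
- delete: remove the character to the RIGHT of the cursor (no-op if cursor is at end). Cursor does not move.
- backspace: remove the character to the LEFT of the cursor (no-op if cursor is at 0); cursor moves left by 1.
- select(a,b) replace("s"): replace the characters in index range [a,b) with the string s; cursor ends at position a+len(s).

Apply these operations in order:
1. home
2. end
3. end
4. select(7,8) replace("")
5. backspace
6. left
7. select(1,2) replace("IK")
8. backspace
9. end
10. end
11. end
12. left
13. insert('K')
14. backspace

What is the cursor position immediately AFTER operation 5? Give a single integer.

After op 1 (home): buf='OMYOHWTO' cursor=0
After op 2 (end): buf='OMYOHWTO' cursor=8
After op 3 (end): buf='OMYOHWTO' cursor=8
After op 4 (select(7,8) replace("")): buf='OMYOHWT' cursor=7
After op 5 (backspace): buf='OMYOHW' cursor=6

Answer: 6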